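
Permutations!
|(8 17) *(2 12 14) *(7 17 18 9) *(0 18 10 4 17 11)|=|(0 18 9 7 11)(2 12 14)(4 17 8 10)|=60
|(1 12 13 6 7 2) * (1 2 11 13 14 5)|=4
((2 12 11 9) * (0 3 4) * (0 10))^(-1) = ((0 3 4 10)(2 12 11 9))^(-1) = (0 10 4 3)(2 9 11 12)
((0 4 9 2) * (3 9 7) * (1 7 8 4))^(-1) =((0 1 7 3 9 2)(4 8))^(-1) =(0 2 9 3 7 1)(4 8)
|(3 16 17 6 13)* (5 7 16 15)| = 8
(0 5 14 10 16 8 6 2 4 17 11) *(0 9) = (0 5 14 10 16 8 6 2 4 17 11 9) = [5, 1, 4, 3, 17, 14, 2, 7, 6, 0, 16, 9, 12, 13, 10, 15, 8, 11]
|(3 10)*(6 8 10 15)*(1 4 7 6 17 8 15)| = 9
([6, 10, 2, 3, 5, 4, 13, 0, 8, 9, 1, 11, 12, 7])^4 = (13)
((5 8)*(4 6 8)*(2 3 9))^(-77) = (2 3 9)(4 5 8 6)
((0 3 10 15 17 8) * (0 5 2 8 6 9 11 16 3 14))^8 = ((0 14)(2 8 5)(3 10 15 17 6 9 11 16))^8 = (17)(2 5 8)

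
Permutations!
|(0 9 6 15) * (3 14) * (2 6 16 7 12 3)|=|(0 9 16 7 12 3 14 2 6 15)|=10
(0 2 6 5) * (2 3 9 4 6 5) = (0 3 9 4 6 2 5) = [3, 1, 5, 9, 6, 0, 2, 7, 8, 4]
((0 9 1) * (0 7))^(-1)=((0 9 1 7))^(-1)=(0 7 1 9)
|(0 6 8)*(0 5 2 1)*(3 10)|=6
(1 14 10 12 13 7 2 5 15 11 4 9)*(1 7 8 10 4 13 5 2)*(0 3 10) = [3, 14, 2, 10, 9, 15, 6, 1, 0, 7, 12, 13, 5, 8, 4, 11] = (0 3 10 12 5 15 11 13 8)(1 14 4 9 7)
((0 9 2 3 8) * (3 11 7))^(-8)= (0 8 3 7 11 2 9)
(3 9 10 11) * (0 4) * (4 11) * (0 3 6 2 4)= (0 11 6 2 4 3 9 10)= [11, 1, 4, 9, 3, 5, 2, 7, 8, 10, 0, 6]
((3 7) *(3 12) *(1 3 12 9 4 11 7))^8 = (12)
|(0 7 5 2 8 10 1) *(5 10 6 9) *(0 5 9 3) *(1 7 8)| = |(0 8 6 3)(1 5 2)(7 10)| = 12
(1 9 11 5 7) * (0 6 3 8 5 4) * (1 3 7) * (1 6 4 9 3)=(0 4)(1 3 8 5 6 7)(9 11)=[4, 3, 2, 8, 0, 6, 7, 1, 5, 11, 10, 9]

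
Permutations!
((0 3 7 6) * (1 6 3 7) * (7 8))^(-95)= (0 8 7 3 1 6)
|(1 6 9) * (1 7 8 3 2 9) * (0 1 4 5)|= 5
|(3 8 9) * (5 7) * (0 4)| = |(0 4)(3 8 9)(5 7)| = 6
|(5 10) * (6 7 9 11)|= 4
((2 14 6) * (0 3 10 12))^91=(0 12 10 3)(2 14 6)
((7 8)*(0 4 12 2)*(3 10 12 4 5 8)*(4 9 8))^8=((0 5 4 9 8 7 3 10 12 2))^8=(0 12 3 8 4)(2 10 7 9 5)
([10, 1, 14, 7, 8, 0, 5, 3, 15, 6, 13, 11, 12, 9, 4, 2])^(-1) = (0 5 6 9 13 10)(2 15 8 4 14)(3 7)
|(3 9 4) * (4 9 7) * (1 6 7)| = |(9)(1 6 7 4 3)| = 5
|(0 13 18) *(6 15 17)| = 3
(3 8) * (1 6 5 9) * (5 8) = (1 6 8 3 5 9) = [0, 6, 2, 5, 4, 9, 8, 7, 3, 1]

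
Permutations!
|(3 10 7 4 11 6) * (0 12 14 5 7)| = 10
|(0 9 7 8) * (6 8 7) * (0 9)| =|(6 8 9)| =3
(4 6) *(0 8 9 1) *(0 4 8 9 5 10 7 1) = (0 9)(1 4 6 8 5 10 7) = [9, 4, 2, 3, 6, 10, 8, 1, 5, 0, 7]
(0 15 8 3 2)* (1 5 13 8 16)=[15, 5, 0, 2, 4, 13, 6, 7, 3, 9, 10, 11, 12, 8, 14, 16, 1]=(0 15 16 1 5 13 8 3 2)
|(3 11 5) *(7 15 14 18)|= 12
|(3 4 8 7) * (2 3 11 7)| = 4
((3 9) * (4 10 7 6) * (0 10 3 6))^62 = (0 7 10)(3 6)(4 9)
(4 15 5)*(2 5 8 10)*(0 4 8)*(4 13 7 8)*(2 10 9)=(0 13 7 8 9 2 5 4 15)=[13, 1, 5, 3, 15, 4, 6, 8, 9, 2, 10, 11, 12, 7, 14, 0]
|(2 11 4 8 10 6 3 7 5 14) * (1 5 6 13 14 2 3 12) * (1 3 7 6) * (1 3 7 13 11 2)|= 4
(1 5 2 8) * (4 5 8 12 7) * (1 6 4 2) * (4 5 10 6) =(1 8 4 10 6 5)(2 12 7) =[0, 8, 12, 3, 10, 1, 5, 2, 4, 9, 6, 11, 7]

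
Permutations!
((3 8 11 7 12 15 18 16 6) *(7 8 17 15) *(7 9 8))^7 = (3 17 15 18 16 6)(7 9 11 12 8)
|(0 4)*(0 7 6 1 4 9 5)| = 12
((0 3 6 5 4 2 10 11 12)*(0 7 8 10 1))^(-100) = (12)(0 2 5 3 1 4 6)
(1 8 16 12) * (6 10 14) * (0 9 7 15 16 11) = (0 9 7 15 16 12 1 8 11)(6 10 14) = [9, 8, 2, 3, 4, 5, 10, 15, 11, 7, 14, 0, 1, 13, 6, 16, 12]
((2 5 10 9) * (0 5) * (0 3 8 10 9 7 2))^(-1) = (0 9 5)(2 7 10 8 3) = ((0 5 9)(2 3 8 10 7))^(-1)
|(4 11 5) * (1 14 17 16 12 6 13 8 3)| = 9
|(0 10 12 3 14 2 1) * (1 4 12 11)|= 20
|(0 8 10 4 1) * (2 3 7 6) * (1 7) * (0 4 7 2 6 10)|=|(0 8)(1 4 2 3)(7 10)|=4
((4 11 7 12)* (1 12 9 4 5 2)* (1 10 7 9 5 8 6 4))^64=((1 12 8 6 4 11 9)(2 10 7 5))^64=(1 12 8 6 4 11 9)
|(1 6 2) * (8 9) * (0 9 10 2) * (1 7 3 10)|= |(0 9 8 1 6)(2 7 3 10)|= 20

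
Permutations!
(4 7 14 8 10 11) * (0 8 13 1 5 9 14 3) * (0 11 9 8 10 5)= (0 10 9 14 13 1)(3 11 4 7)(5 8)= [10, 0, 2, 11, 7, 8, 6, 3, 5, 14, 9, 4, 12, 1, 13]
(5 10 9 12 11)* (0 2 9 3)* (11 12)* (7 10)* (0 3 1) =(12)(0 2 9 11 5 7 10 1) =[2, 0, 9, 3, 4, 7, 6, 10, 8, 11, 1, 5, 12]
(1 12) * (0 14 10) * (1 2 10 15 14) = (0 1 12 2 10)(14 15) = [1, 12, 10, 3, 4, 5, 6, 7, 8, 9, 0, 11, 2, 13, 15, 14]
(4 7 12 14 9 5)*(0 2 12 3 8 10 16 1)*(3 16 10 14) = (0 2 12 3 8 14 9 5 4 7 16 1) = [2, 0, 12, 8, 7, 4, 6, 16, 14, 5, 10, 11, 3, 13, 9, 15, 1]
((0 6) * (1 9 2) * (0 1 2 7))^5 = (9)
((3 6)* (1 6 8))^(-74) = ((1 6 3 8))^(-74) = (1 3)(6 8)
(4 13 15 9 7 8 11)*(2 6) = (2 6)(4 13 15 9 7 8 11) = [0, 1, 6, 3, 13, 5, 2, 8, 11, 7, 10, 4, 12, 15, 14, 9]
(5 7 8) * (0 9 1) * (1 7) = (0 9 7 8 5 1) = [9, 0, 2, 3, 4, 1, 6, 8, 5, 7]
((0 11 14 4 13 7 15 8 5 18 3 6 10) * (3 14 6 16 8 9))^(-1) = (0 10 6 11)(3 9 15 7 13 4 14 18 5 8 16)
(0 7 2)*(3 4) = (0 7 2)(3 4) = [7, 1, 0, 4, 3, 5, 6, 2]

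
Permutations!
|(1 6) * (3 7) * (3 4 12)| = |(1 6)(3 7 4 12)| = 4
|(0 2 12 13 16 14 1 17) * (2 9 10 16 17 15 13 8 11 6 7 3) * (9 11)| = |(0 11 6 7 3 2 12 8 9 10 16 14 1 15 13 17)| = 16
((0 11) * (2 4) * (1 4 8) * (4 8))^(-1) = ((0 11)(1 8)(2 4))^(-1) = (0 11)(1 8)(2 4)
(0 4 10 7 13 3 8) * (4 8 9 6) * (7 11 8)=(0 7 13 3 9 6 4 10 11 8)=[7, 1, 2, 9, 10, 5, 4, 13, 0, 6, 11, 8, 12, 3]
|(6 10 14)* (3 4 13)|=3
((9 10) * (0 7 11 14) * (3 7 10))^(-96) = ((0 10 9 3 7 11 14))^(-96) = (0 9 7 14 10 3 11)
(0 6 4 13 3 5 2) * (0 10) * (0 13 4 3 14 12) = [6, 1, 10, 5, 4, 2, 3, 7, 8, 9, 13, 11, 0, 14, 12] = (0 6 3 5 2 10 13 14 12)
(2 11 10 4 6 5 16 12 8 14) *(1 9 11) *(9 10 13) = [0, 10, 1, 3, 6, 16, 5, 7, 14, 11, 4, 13, 8, 9, 2, 15, 12] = (1 10 4 6 5 16 12 8 14 2)(9 11 13)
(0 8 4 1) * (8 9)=[9, 0, 2, 3, 1, 5, 6, 7, 4, 8]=(0 9 8 4 1)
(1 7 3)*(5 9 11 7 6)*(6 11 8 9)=[0, 11, 2, 1, 4, 6, 5, 3, 9, 8, 10, 7]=(1 11 7 3)(5 6)(8 9)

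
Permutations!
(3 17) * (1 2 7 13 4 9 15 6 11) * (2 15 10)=(1 15 6 11)(2 7 13 4 9 10)(3 17)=[0, 15, 7, 17, 9, 5, 11, 13, 8, 10, 2, 1, 12, 4, 14, 6, 16, 3]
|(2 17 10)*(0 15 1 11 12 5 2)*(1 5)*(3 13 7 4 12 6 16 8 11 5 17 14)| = 36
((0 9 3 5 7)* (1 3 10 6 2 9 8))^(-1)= ((0 8 1 3 5 7)(2 9 10 6))^(-1)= (0 7 5 3 1 8)(2 6 10 9)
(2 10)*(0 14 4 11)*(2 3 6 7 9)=(0 14 4 11)(2 10 3 6 7 9)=[14, 1, 10, 6, 11, 5, 7, 9, 8, 2, 3, 0, 12, 13, 4]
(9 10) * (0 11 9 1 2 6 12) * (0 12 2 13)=(0 11 9 10 1 13)(2 6)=[11, 13, 6, 3, 4, 5, 2, 7, 8, 10, 1, 9, 12, 0]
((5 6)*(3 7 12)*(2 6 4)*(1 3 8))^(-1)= (1 8 12 7 3)(2 4 5 6)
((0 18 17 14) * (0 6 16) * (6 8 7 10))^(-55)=((0 18 17 14 8 7 10 6 16))^(-55)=(0 16 6 10 7 8 14 17 18)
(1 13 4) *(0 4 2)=[4, 13, 0, 3, 1, 5, 6, 7, 8, 9, 10, 11, 12, 2]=(0 4 1 13 2)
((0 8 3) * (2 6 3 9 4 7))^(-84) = ((0 8 9 4 7 2 6 3))^(-84) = (0 7)(2 8)(3 4)(6 9)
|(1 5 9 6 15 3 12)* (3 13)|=8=|(1 5 9 6 15 13 3 12)|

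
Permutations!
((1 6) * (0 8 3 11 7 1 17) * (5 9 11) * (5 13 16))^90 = ((0 8 3 13 16 5 9 11 7 1 6 17))^90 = (0 9)(1 13)(3 7)(5 17)(6 16)(8 11)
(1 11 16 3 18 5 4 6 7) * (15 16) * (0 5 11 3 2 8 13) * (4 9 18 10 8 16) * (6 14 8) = (0 5 9 18 11 15 4 14 8 13)(1 3 10 6 7)(2 16) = [5, 3, 16, 10, 14, 9, 7, 1, 13, 18, 6, 15, 12, 0, 8, 4, 2, 17, 11]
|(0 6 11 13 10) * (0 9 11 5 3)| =|(0 6 5 3)(9 11 13 10)| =4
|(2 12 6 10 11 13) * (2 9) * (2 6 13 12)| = 6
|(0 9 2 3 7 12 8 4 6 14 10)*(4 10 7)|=|(0 9 2 3 4 6 14 7 12 8 10)|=11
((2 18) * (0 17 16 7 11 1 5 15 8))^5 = ((0 17 16 7 11 1 5 15 8)(2 18))^5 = (0 1 17 5 16 15 7 8 11)(2 18)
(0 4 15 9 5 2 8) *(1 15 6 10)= (0 4 6 10 1 15 9 5 2 8)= [4, 15, 8, 3, 6, 2, 10, 7, 0, 5, 1, 11, 12, 13, 14, 9]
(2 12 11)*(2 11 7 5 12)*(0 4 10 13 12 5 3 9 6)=(0 4 10 13 12 7 3 9 6)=[4, 1, 2, 9, 10, 5, 0, 3, 8, 6, 13, 11, 7, 12]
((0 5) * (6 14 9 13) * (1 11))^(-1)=((0 5)(1 11)(6 14 9 13))^(-1)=(0 5)(1 11)(6 13 9 14)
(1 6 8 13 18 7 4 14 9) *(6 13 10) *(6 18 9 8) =[0, 13, 2, 3, 14, 5, 6, 4, 10, 1, 18, 11, 12, 9, 8, 15, 16, 17, 7] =(1 13 9)(4 14 8 10 18 7)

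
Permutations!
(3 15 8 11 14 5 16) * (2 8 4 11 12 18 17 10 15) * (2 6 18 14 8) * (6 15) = [0, 1, 2, 15, 11, 16, 18, 7, 12, 9, 6, 8, 14, 13, 5, 4, 3, 10, 17] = (3 15 4 11 8 12 14 5 16)(6 18 17 10)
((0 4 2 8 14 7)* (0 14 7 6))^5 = ((0 4 2 8 7 14 6))^5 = (0 14 8 4 6 7 2)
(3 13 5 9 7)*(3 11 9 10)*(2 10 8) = (2 10 3 13 5 8)(7 11 9) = [0, 1, 10, 13, 4, 8, 6, 11, 2, 7, 3, 9, 12, 5]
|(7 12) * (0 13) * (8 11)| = |(0 13)(7 12)(8 11)| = 2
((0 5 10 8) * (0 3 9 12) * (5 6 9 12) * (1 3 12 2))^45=((0 6 9 5 10 8 12)(1 3 2))^45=(0 5 12 9 8 6 10)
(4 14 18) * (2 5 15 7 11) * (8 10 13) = (2 5 15 7 11)(4 14 18)(8 10 13) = [0, 1, 5, 3, 14, 15, 6, 11, 10, 9, 13, 2, 12, 8, 18, 7, 16, 17, 4]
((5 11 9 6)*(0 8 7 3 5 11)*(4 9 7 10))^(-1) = ((0 8 10 4 9 6 11 7 3 5))^(-1) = (0 5 3 7 11 6 9 4 10 8)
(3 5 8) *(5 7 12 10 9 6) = [0, 1, 2, 7, 4, 8, 5, 12, 3, 6, 9, 11, 10] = (3 7 12 10 9 6 5 8)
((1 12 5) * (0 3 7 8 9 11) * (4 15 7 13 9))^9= (0 11 9 13 3)(4 15 7 8)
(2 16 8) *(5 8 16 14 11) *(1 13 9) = (16)(1 13 9)(2 14 11 5 8) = [0, 13, 14, 3, 4, 8, 6, 7, 2, 1, 10, 5, 12, 9, 11, 15, 16]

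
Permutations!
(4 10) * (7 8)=[0, 1, 2, 3, 10, 5, 6, 8, 7, 9, 4]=(4 10)(7 8)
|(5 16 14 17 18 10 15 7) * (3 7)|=9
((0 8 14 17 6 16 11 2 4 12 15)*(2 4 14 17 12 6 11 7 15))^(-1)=((0 8 17 11 4 6 16 7 15)(2 14 12))^(-1)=(0 15 7 16 6 4 11 17 8)(2 12 14)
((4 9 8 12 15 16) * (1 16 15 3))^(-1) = (1 3 12 8 9 4 16)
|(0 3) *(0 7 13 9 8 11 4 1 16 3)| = |(1 16 3 7 13 9 8 11 4)| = 9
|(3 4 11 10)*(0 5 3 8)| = 7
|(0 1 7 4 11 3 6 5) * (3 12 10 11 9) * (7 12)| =|(0 1 12 10 11 7 4 9 3 6 5)| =11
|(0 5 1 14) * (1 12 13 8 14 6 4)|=|(0 5 12 13 8 14)(1 6 4)|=6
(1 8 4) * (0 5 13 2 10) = (0 5 13 2 10)(1 8 4) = [5, 8, 10, 3, 1, 13, 6, 7, 4, 9, 0, 11, 12, 2]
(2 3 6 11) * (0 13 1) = (0 13 1)(2 3 6 11) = [13, 0, 3, 6, 4, 5, 11, 7, 8, 9, 10, 2, 12, 1]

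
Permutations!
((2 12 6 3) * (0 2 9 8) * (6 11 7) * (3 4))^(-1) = ((0 2 12 11 7 6 4 3 9 8))^(-1) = (0 8 9 3 4 6 7 11 12 2)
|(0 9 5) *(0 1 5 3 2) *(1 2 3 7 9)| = |(0 1 5 2)(7 9)| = 4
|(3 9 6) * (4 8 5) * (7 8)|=12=|(3 9 6)(4 7 8 5)|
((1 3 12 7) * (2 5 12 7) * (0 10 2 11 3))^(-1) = ((0 10 2 5 12 11 3 7 1))^(-1) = (0 1 7 3 11 12 5 2 10)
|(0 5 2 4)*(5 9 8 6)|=7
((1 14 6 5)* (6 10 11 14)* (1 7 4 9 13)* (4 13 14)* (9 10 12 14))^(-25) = (4 11 10)(12 14)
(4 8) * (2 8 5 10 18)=(2 8 4 5 10 18)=[0, 1, 8, 3, 5, 10, 6, 7, 4, 9, 18, 11, 12, 13, 14, 15, 16, 17, 2]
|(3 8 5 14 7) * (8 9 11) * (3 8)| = 12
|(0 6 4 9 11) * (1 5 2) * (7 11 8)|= |(0 6 4 9 8 7 11)(1 5 2)|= 21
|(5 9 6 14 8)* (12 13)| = 10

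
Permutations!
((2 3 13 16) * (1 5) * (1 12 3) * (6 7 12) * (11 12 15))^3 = (1 7 12 16 5 15 3 2 6 11 13)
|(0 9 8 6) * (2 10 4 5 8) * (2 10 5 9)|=15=|(0 2 5 8 6)(4 9 10)|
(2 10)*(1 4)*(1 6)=(1 4 6)(2 10)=[0, 4, 10, 3, 6, 5, 1, 7, 8, 9, 2]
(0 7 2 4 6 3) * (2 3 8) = (0 7 3)(2 4 6 8) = [7, 1, 4, 0, 6, 5, 8, 3, 2]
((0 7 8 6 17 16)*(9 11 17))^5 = (0 11 8 16 9 7 17 6)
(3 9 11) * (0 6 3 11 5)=[6, 1, 2, 9, 4, 0, 3, 7, 8, 5, 10, 11]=(11)(0 6 3 9 5)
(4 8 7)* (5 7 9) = (4 8 9 5 7) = [0, 1, 2, 3, 8, 7, 6, 4, 9, 5]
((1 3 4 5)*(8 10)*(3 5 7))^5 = ((1 5)(3 4 7)(8 10))^5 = (1 5)(3 7 4)(8 10)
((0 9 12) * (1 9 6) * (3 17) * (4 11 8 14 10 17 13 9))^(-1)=(0 12 9 13 3 17 10 14 8 11 4 1 6)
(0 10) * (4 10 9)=(0 9 4 10)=[9, 1, 2, 3, 10, 5, 6, 7, 8, 4, 0]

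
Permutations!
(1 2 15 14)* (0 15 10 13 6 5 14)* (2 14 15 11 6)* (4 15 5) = (0 11 6 4 15)(1 14)(2 10 13) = [11, 14, 10, 3, 15, 5, 4, 7, 8, 9, 13, 6, 12, 2, 1, 0]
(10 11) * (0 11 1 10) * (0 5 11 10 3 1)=(0 10)(1 3)(5 11)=[10, 3, 2, 1, 4, 11, 6, 7, 8, 9, 0, 5]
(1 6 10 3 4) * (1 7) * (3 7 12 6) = (1 3 4 12 6 10 7) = [0, 3, 2, 4, 12, 5, 10, 1, 8, 9, 7, 11, 6]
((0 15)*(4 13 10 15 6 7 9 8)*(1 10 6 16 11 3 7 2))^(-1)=(0 15 10 1 2 6 13 4 8 9 7 3 11 16)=((0 16 11 3 7 9 8 4 13 6 2 1 10 15))^(-1)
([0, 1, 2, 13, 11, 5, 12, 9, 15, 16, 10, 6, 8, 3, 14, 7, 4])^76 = [0, 1, 2, 3, 8, 5, 7, 11, 16, 6, 10, 15, 9, 13, 14, 4, 12]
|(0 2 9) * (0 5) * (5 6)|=|(0 2 9 6 5)|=5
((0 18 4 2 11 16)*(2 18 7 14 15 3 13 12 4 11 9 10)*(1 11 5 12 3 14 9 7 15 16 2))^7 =((0 15 14 16)(1 11 2 7 9 10)(3 13)(4 18 5 12))^7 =(0 16 14 15)(1 11 2 7 9 10)(3 13)(4 12 5 18)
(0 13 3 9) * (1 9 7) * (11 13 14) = (0 14 11 13 3 7 1 9) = [14, 9, 2, 7, 4, 5, 6, 1, 8, 0, 10, 13, 12, 3, 11]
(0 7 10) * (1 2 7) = (0 1 2 7 10) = [1, 2, 7, 3, 4, 5, 6, 10, 8, 9, 0]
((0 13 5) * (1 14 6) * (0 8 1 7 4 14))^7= ((0 13 5 8 1)(4 14 6 7))^7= (0 5 1 13 8)(4 7 6 14)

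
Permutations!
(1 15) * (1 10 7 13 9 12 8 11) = (1 15 10 7 13 9 12 8 11) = [0, 15, 2, 3, 4, 5, 6, 13, 11, 12, 7, 1, 8, 9, 14, 10]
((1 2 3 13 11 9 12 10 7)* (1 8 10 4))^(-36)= (1 11)(2 9)(3 12)(4 13)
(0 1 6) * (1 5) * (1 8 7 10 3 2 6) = (0 5 8 7 10 3 2 6) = [5, 1, 6, 2, 4, 8, 0, 10, 7, 9, 3]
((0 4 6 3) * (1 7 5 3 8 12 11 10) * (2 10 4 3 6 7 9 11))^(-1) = (0 3)(1 10 2 12 8 6 5 7 4 11 9)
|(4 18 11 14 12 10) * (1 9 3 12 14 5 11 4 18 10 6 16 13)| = |(1 9 3 12 6 16 13)(4 10 18)(5 11)| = 42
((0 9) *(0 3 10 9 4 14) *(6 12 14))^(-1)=((0 4 6 12 14)(3 10 9))^(-1)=(0 14 12 6 4)(3 9 10)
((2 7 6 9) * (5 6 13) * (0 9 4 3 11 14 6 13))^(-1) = (0 7 2 9)(3 4 6 14 11)(5 13)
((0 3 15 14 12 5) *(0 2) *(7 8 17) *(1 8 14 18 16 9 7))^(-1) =((0 3 15 18 16 9 7 14 12 5 2)(1 8 17))^(-1) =(0 2 5 12 14 7 9 16 18 15 3)(1 17 8)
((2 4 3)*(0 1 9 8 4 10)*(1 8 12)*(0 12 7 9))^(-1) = ((0 8 4 3 2 10 12 1)(7 9))^(-1) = (0 1 12 10 2 3 4 8)(7 9)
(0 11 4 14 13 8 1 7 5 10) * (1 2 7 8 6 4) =(0 11 1 8 2 7 5 10)(4 14 13 6) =[11, 8, 7, 3, 14, 10, 4, 5, 2, 9, 0, 1, 12, 6, 13]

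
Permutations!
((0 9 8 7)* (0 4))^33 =((0 9 8 7 4))^33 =(0 7 9 4 8)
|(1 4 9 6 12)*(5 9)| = 6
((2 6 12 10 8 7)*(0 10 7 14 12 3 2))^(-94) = (0 8 12)(2 3 6)(7 10 14)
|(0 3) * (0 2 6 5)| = 5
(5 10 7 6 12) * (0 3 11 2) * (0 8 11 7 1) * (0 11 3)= (1 11 2 8 3 7 6 12 5 10)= [0, 11, 8, 7, 4, 10, 12, 6, 3, 9, 1, 2, 5]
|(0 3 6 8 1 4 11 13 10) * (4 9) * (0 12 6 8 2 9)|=8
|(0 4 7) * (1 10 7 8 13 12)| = |(0 4 8 13 12 1 10 7)| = 8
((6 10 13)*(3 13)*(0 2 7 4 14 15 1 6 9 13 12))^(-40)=((0 2 7 4 14 15 1 6 10 3 12)(9 13))^(-40)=(0 14 10 2 15 3 7 1 12 4 6)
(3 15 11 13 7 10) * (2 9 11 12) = (2 9 11 13 7 10 3 15 12) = [0, 1, 9, 15, 4, 5, 6, 10, 8, 11, 3, 13, 2, 7, 14, 12]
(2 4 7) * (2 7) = (7)(2 4) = [0, 1, 4, 3, 2, 5, 6, 7]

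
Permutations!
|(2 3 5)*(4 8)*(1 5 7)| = |(1 5 2 3 7)(4 8)| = 10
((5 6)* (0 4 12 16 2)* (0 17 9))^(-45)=(0 2 4 17 12 9 16)(5 6)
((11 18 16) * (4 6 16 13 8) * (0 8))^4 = ((0 8 4 6 16 11 18 13))^4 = (0 16)(4 18)(6 13)(8 11)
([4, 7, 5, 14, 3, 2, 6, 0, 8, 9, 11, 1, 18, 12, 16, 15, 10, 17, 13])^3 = (18)(0 14 11)(1 4 16)(2 5)(3 10 7)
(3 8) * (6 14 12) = (3 8)(6 14 12) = [0, 1, 2, 8, 4, 5, 14, 7, 3, 9, 10, 11, 6, 13, 12]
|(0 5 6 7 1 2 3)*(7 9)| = 8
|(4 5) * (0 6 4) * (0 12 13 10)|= |(0 6 4 5 12 13 10)|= 7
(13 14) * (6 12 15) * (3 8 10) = (3 8 10)(6 12 15)(13 14) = [0, 1, 2, 8, 4, 5, 12, 7, 10, 9, 3, 11, 15, 14, 13, 6]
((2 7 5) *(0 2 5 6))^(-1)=(0 6 7 2)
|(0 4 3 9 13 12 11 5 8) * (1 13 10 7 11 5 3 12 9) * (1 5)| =|(0 4 12 1 13 9 10 7 11 3 5 8)| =12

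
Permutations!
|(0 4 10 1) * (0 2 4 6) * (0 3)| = 12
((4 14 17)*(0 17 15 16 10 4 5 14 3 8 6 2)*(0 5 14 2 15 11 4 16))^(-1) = ((0 17 14 11 4 3 8 6 15)(2 5)(10 16))^(-1) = (0 15 6 8 3 4 11 14 17)(2 5)(10 16)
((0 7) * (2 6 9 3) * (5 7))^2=(0 7 5)(2 9)(3 6)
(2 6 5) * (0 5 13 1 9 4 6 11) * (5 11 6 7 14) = [11, 9, 6, 3, 7, 2, 13, 14, 8, 4, 10, 0, 12, 1, 5] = (0 11)(1 9 4 7 14 5 2 6 13)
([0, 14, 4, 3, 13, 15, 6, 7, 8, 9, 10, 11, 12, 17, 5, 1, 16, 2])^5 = (1 14 5 15)(2 4 13 17)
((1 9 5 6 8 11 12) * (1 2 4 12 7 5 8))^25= (1 7 9 5 8 6 11)(2 4 12)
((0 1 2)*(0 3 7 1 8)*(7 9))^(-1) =((0 8)(1 2 3 9 7))^(-1) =(0 8)(1 7 9 3 2)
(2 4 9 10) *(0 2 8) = (0 2 4 9 10 8) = [2, 1, 4, 3, 9, 5, 6, 7, 0, 10, 8]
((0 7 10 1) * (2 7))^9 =((0 2 7 10 1))^9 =(0 1 10 7 2)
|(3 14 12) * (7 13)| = 6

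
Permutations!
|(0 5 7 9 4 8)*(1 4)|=7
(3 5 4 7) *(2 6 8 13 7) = (2 6 8 13 7 3 5 4) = [0, 1, 6, 5, 2, 4, 8, 3, 13, 9, 10, 11, 12, 7]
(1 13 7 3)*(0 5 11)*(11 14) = (0 5 14 11)(1 13 7 3) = [5, 13, 2, 1, 4, 14, 6, 3, 8, 9, 10, 0, 12, 7, 11]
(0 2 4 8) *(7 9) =[2, 1, 4, 3, 8, 5, 6, 9, 0, 7] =(0 2 4 8)(7 9)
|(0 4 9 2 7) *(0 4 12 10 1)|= 4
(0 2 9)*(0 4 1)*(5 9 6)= (0 2 6 5 9 4 1)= [2, 0, 6, 3, 1, 9, 5, 7, 8, 4]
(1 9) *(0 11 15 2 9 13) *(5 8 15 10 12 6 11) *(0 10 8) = (0 5)(1 13 10 12 6 11 8 15 2 9) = [5, 13, 9, 3, 4, 0, 11, 7, 15, 1, 12, 8, 6, 10, 14, 2]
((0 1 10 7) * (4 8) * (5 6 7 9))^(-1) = (0 7 6 5 9 10 1)(4 8)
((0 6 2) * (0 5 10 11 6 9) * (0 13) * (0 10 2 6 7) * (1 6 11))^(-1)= (0 7 11 6 1 10 13 9)(2 5)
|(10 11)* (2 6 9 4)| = 4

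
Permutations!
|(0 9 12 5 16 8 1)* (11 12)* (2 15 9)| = |(0 2 15 9 11 12 5 16 8 1)| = 10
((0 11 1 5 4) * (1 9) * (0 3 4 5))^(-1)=((0 11 9 1)(3 4))^(-1)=(0 1 9 11)(3 4)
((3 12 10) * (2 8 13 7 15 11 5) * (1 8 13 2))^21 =(1 15 2 5 7 8 11 13)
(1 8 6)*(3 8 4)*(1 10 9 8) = [0, 4, 2, 1, 3, 5, 10, 7, 6, 8, 9] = (1 4 3)(6 10 9 8)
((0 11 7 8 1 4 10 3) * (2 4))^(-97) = (0 7 1 4 3 11 8 2 10)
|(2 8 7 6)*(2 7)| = 2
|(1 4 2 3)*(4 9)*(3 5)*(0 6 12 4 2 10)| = 5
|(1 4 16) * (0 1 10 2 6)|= 7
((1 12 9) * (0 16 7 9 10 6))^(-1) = ((0 16 7 9 1 12 10 6))^(-1) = (0 6 10 12 1 9 7 16)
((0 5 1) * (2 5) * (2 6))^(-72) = (0 5 6 1 2)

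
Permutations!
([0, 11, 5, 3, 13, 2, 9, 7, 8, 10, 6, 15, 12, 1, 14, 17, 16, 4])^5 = (1 13 4 17 15 11)(2 5)(6 10 9)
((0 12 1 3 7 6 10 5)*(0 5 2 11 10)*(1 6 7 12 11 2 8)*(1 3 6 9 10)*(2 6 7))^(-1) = (0 6 2 7 1 11)(3 8 10 9 12)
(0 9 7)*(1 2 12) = (0 9 7)(1 2 12) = [9, 2, 12, 3, 4, 5, 6, 0, 8, 7, 10, 11, 1]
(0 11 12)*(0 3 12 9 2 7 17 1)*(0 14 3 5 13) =[11, 14, 7, 12, 4, 13, 6, 17, 8, 2, 10, 9, 5, 0, 3, 15, 16, 1] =(0 11 9 2 7 17 1 14 3 12 5 13)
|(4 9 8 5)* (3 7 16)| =|(3 7 16)(4 9 8 5)| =12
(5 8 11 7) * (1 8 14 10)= (1 8 11 7 5 14 10)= [0, 8, 2, 3, 4, 14, 6, 5, 11, 9, 1, 7, 12, 13, 10]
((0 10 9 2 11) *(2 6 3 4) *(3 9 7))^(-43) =(0 11 2 4 3 7 10)(6 9)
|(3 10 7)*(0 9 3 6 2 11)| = |(0 9 3 10 7 6 2 11)| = 8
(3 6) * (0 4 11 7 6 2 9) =(0 4 11 7 6 3 2 9) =[4, 1, 9, 2, 11, 5, 3, 6, 8, 0, 10, 7]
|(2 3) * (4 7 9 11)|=4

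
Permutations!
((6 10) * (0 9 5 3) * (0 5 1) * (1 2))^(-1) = ((0 9 2 1)(3 5)(6 10))^(-1) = (0 1 2 9)(3 5)(6 10)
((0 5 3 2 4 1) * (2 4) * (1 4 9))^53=(0 9 5 1 3)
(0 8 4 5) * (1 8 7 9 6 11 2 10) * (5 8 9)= [7, 9, 10, 3, 8, 0, 11, 5, 4, 6, 1, 2]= (0 7 5)(1 9 6 11 2 10)(4 8)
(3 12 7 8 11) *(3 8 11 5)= (3 12 7 11 8 5)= [0, 1, 2, 12, 4, 3, 6, 11, 5, 9, 10, 8, 7]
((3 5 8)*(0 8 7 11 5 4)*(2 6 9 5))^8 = ((0 8 3 4)(2 6 9 5 7 11))^8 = (2 9 7)(5 11 6)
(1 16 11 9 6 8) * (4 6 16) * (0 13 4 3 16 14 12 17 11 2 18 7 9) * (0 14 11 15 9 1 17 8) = (0 13 4 6)(1 3 16 2 18 7)(8 17 15 9 11 14 12) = [13, 3, 18, 16, 6, 5, 0, 1, 17, 11, 10, 14, 8, 4, 12, 9, 2, 15, 7]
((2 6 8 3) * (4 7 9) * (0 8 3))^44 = (2 3 6)(4 9 7)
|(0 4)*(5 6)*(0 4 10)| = |(0 10)(5 6)| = 2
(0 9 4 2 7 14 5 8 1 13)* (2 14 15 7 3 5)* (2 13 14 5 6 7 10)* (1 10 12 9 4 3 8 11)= (0 4 5 11 1 14 13)(2 8 10)(3 6 7 15 12 9)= [4, 14, 8, 6, 5, 11, 7, 15, 10, 3, 2, 1, 9, 0, 13, 12]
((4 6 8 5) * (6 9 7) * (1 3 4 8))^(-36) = (9)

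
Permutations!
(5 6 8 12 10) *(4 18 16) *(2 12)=(2 12 10 5 6 8)(4 18 16)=[0, 1, 12, 3, 18, 6, 8, 7, 2, 9, 5, 11, 10, 13, 14, 15, 4, 17, 16]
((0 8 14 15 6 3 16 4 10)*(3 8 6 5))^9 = (0 10 4 16 3 5 15 14 8 6)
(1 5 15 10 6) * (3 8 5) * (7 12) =(1 3 8 5 15 10 6)(7 12) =[0, 3, 2, 8, 4, 15, 1, 12, 5, 9, 6, 11, 7, 13, 14, 10]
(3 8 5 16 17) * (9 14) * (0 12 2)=(0 12 2)(3 8 5 16 17)(9 14)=[12, 1, 0, 8, 4, 16, 6, 7, 5, 14, 10, 11, 2, 13, 9, 15, 17, 3]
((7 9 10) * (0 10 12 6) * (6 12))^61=((12)(0 10 7 9 6))^61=(12)(0 10 7 9 6)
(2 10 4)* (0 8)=(0 8)(2 10 4)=[8, 1, 10, 3, 2, 5, 6, 7, 0, 9, 4]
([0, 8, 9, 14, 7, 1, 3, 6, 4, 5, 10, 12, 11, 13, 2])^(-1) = (1 5 9 2 14 3 6 7 4 8)(11 12)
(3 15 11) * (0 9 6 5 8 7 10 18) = [9, 1, 2, 15, 4, 8, 5, 10, 7, 6, 18, 3, 12, 13, 14, 11, 16, 17, 0] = (0 9 6 5 8 7 10 18)(3 15 11)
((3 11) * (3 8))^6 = (11)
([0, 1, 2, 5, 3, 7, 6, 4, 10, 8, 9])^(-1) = (3 4 7 5)(8 9 10)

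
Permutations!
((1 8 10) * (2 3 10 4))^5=(1 10 3 2 4 8)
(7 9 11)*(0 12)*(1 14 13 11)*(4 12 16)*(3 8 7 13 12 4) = [16, 14, 2, 8, 4, 5, 6, 9, 7, 1, 10, 13, 0, 11, 12, 15, 3] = (0 16 3 8 7 9 1 14 12)(11 13)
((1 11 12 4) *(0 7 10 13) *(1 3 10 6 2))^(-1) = (0 13 10 3 4 12 11 1 2 6 7)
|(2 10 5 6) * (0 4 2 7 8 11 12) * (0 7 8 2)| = |(0 4)(2 10 5 6 8 11 12 7)| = 8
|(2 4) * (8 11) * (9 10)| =|(2 4)(8 11)(9 10)| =2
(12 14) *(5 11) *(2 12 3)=[0, 1, 12, 2, 4, 11, 6, 7, 8, 9, 10, 5, 14, 13, 3]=(2 12 14 3)(5 11)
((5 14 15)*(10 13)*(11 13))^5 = ((5 14 15)(10 11 13))^5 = (5 15 14)(10 13 11)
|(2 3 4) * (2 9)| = |(2 3 4 9)| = 4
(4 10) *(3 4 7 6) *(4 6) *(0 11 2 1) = (0 11 2 1)(3 6)(4 10 7) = [11, 0, 1, 6, 10, 5, 3, 4, 8, 9, 7, 2]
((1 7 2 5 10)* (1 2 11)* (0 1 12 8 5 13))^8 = ((0 1 7 11 12 8 5 10 2 13))^8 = (0 2 5 12 7)(1 13 10 8 11)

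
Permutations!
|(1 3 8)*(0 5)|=6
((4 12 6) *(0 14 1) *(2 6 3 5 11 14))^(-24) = (0 5 6 14 12)(1 3 2 11 4)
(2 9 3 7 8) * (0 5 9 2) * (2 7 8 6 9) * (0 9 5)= (2 7 6 5)(3 8 9)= [0, 1, 7, 8, 4, 2, 5, 6, 9, 3]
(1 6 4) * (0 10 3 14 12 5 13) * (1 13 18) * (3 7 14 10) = (0 3 10 7 14 12 5 18 1 6 4 13) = [3, 6, 2, 10, 13, 18, 4, 14, 8, 9, 7, 11, 5, 0, 12, 15, 16, 17, 1]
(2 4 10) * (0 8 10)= [8, 1, 4, 3, 0, 5, 6, 7, 10, 9, 2]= (0 8 10 2 4)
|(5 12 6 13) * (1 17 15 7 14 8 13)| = |(1 17 15 7 14 8 13 5 12 6)| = 10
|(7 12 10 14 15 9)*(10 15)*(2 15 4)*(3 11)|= 6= |(2 15 9 7 12 4)(3 11)(10 14)|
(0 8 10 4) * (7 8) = (0 7 8 10 4) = [7, 1, 2, 3, 0, 5, 6, 8, 10, 9, 4]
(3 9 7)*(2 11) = (2 11)(3 9 7) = [0, 1, 11, 9, 4, 5, 6, 3, 8, 7, 10, 2]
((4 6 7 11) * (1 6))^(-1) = ((1 6 7 11 4))^(-1) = (1 4 11 7 6)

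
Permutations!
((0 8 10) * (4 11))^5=((0 8 10)(4 11))^5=(0 10 8)(4 11)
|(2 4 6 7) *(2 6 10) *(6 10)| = 5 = |(2 4 6 7 10)|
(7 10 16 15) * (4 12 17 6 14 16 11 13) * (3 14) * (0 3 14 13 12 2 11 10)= (0 3 13 4 2 11 12 17 6 14 16 15 7)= [3, 1, 11, 13, 2, 5, 14, 0, 8, 9, 10, 12, 17, 4, 16, 7, 15, 6]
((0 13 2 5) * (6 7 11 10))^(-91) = (0 13 2 5)(6 7 11 10)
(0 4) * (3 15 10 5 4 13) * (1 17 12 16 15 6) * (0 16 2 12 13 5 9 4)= (0 5)(1 17 13 3 6)(2 12)(4 16 15 10 9)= [5, 17, 12, 6, 16, 0, 1, 7, 8, 4, 9, 11, 2, 3, 14, 10, 15, 13]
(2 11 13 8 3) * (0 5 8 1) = (0 5 8 3 2 11 13 1) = [5, 0, 11, 2, 4, 8, 6, 7, 3, 9, 10, 13, 12, 1]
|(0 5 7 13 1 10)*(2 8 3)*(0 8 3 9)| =8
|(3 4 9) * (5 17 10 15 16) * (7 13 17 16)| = |(3 4 9)(5 16)(7 13 17 10 15)| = 30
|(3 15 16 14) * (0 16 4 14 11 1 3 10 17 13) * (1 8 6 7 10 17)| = 14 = |(0 16 11 8 6 7 10 1 3 15 4 14 17 13)|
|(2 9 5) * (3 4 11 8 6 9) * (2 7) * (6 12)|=|(2 3 4 11 8 12 6 9 5 7)|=10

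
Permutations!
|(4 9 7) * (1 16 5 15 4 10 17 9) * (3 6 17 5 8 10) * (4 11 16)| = 30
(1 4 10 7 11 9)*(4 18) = [0, 18, 2, 3, 10, 5, 6, 11, 8, 1, 7, 9, 12, 13, 14, 15, 16, 17, 4] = (1 18 4 10 7 11 9)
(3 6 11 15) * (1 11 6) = (1 11 15 3) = [0, 11, 2, 1, 4, 5, 6, 7, 8, 9, 10, 15, 12, 13, 14, 3]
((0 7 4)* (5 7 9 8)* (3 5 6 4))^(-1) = (0 4 6 8 9)(3 7 5)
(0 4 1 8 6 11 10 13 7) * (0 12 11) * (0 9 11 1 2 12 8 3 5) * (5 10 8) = (0 4 2 12 1 3 10 13 7 5)(6 9 11 8) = [4, 3, 12, 10, 2, 0, 9, 5, 6, 11, 13, 8, 1, 7]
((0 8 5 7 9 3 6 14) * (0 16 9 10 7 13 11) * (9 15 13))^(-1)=(0 11 13 15 16 14 6 3 9 5 8)(7 10)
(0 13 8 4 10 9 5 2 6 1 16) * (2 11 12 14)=[13, 16, 6, 3, 10, 11, 1, 7, 4, 5, 9, 12, 14, 8, 2, 15, 0]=(0 13 8 4 10 9 5 11 12 14 2 6 1 16)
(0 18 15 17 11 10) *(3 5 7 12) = (0 18 15 17 11 10)(3 5 7 12) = [18, 1, 2, 5, 4, 7, 6, 12, 8, 9, 0, 10, 3, 13, 14, 17, 16, 11, 15]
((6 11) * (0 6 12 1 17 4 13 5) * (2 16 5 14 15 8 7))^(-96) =((0 6 11 12 1 17 4 13 14 15 8 7 2 16 5))^(-96) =(0 15 12 2 4)(1 16 13 6 8)(5 14 11 7 17)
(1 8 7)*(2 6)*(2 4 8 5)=(1 5 2 6 4 8 7)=[0, 5, 6, 3, 8, 2, 4, 1, 7]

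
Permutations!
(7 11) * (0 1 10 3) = (0 1 10 3)(7 11) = [1, 10, 2, 0, 4, 5, 6, 11, 8, 9, 3, 7]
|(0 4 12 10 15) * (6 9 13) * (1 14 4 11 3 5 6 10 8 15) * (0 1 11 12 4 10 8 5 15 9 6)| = |(0 12 5)(1 14 10 11 3 15)(8 9 13)| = 6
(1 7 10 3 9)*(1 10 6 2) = [0, 7, 1, 9, 4, 5, 2, 6, 8, 10, 3] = (1 7 6 2)(3 9 10)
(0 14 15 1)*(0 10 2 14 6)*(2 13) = (0 6)(1 10 13 2 14 15) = [6, 10, 14, 3, 4, 5, 0, 7, 8, 9, 13, 11, 12, 2, 15, 1]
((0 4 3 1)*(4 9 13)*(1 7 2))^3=((0 9 13 4 3 7 2 1))^3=(0 4 2 9 3 1 13 7)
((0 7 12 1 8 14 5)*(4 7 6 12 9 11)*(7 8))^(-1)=((0 6 12 1 7 9 11 4 8 14 5))^(-1)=(0 5 14 8 4 11 9 7 1 12 6)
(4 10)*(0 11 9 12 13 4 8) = (0 11 9 12 13 4 10 8) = [11, 1, 2, 3, 10, 5, 6, 7, 0, 12, 8, 9, 13, 4]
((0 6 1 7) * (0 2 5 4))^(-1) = ((0 6 1 7 2 5 4))^(-1) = (0 4 5 2 7 1 6)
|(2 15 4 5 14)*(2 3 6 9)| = |(2 15 4 5 14 3 6 9)| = 8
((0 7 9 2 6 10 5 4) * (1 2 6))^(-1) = ((0 7 9 6 10 5 4)(1 2))^(-1) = (0 4 5 10 6 9 7)(1 2)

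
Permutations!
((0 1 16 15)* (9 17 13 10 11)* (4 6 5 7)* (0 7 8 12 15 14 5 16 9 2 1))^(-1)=(1 2 11 10 13 17 9)(4 7 15 12 8 5 14 16 6)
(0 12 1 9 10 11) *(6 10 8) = (0 12 1 9 8 6 10 11) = [12, 9, 2, 3, 4, 5, 10, 7, 6, 8, 11, 0, 1]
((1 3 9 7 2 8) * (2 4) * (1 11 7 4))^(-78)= ((1 3 9 4 2 8 11 7))^(-78)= (1 9 2 11)(3 4 8 7)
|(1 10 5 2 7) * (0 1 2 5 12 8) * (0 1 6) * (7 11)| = |(0 6)(1 10 12 8)(2 11 7)| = 12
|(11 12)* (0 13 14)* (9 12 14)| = 6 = |(0 13 9 12 11 14)|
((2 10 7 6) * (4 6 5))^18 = (10)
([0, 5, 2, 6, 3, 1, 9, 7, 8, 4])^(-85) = (1 5)(3 4 9 6)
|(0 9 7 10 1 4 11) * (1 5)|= |(0 9 7 10 5 1 4 11)|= 8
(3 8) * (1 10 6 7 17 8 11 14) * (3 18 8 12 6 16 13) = (1 10 16 13 3 11 14)(6 7 17 12)(8 18) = [0, 10, 2, 11, 4, 5, 7, 17, 18, 9, 16, 14, 6, 3, 1, 15, 13, 12, 8]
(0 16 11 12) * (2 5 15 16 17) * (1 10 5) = [17, 10, 1, 3, 4, 15, 6, 7, 8, 9, 5, 12, 0, 13, 14, 16, 11, 2] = (0 17 2 1 10 5 15 16 11 12)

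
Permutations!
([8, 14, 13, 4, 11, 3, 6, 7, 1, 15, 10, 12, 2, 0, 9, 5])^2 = (0 1 9 5 4 12 13 8 14 15 3 11 2)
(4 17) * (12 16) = (4 17)(12 16) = [0, 1, 2, 3, 17, 5, 6, 7, 8, 9, 10, 11, 16, 13, 14, 15, 12, 4]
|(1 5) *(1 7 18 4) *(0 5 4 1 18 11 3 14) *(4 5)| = 9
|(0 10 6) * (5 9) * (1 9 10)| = 6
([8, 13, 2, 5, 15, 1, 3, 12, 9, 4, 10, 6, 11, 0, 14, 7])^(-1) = (0 13 1 5 3 6 11 12 7 15 4 9 8)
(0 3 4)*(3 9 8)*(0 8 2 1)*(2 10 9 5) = (0 5 2 1)(3 4 8)(9 10) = [5, 0, 1, 4, 8, 2, 6, 7, 3, 10, 9]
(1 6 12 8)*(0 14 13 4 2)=(0 14 13 4 2)(1 6 12 8)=[14, 6, 0, 3, 2, 5, 12, 7, 1, 9, 10, 11, 8, 4, 13]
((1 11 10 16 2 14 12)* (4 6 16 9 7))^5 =(1 4 12 7 14 9 2 10 16 11 6) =((1 11 10 9 7 4 6 16 2 14 12))^5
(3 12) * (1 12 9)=(1 12 3 9)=[0, 12, 2, 9, 4, 5, 6, 7, 8, 1, 10, 11, 3]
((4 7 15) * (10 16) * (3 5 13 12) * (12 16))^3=((3 5 13 16 10 12)(4 7 15))^3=(3 16)(5 10)(12 13)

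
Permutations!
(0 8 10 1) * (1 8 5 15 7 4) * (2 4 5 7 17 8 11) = (0 7 5 15 17 8 10 11 2 4 1) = [7, 0, 4, 3, 1, 15, 6, 5, 10, 9, 11, 2, 12, 13, 14, 17, 16, 8]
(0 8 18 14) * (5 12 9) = (0 8 18 14)(5 12 9) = [8, 1, 2, 3, 4, 12, 6, 7, 18, 5, 10, 11, 9, 13, 0, 15, 16, 17, 14]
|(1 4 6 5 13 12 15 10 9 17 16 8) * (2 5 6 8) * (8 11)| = |(1 4 11 8)(2 5 13 12 15 10 9 17 16)| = 36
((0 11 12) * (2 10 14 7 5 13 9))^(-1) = ((0 11 12)(2 10 14 7 5 13 9))^(-1) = (0 12 11)(2 9 13 5 7 14 10)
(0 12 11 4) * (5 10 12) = (0 5 10 12 11 4) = [5, 1, 2, 3, 0, 10, 6, 7, 8, 9, 12, 4, 11]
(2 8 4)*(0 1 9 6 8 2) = (0 1 9 6 8 4) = [1, 9, 2, 3, 0, 5, 8, 7, 4, 6]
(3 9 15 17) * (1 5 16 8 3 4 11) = (1 5 16 8 3 9 15 17 4 11) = [0, 5, 2, 9, 11, 16, 6, 7, 3, 15, 10, 1, 12, 13, 14, 17, 8, 4]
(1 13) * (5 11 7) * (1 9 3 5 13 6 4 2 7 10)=(1 6 4 2 7 13 9 3 5 11 10)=[0, 6, 7, 5, 2, 11, 4, 13, 8, 3, 1, 10, 12, 9]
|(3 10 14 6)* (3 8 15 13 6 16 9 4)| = 12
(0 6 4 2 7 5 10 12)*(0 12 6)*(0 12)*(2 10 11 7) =(0 12)(4 10 6)(5 11 7) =[12, 1, 2, 3, 10, 11, 4, 5, 8, 9, 6, 7, 0]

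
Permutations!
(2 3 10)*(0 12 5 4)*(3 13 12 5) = (0 5 4)(2 13 12 3 10) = [5, 1, 13, 10, 0, 4, 6, 7, 8, 9, 2, 11, 3, 12]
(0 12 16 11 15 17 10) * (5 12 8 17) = (0 8 17 10)(5 12 16 11 15) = [8, 1, 2, 3, 4, 12, 6, 7, 17, 9, 0, 15, 16, 13, 14, 5, 11, 10]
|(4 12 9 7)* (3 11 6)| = 12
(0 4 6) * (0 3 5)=(0 4 6 3 5)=[4, 1, 2, 5, 6, 0, 3]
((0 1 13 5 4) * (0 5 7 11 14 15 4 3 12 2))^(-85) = ((0 1 13 7 11 14 15 4 5 3 12 2))^(-85) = (0 2 12 3 5 4 15 14 11 7 13 1)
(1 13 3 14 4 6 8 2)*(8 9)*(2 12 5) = (1 13 3 14 4 6 9 8 12 5 2) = [0, 13, 1, 14, 6, 2, 9, 7, 12, 8, 10, 11, 5, 3, 4]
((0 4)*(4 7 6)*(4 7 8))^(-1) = (0 4 8)(6 7)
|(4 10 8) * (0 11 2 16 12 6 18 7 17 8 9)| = 13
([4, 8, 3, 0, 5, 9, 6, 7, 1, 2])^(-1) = [3, 8, 9, 2, 0, 4, 6, 7, 1, 5]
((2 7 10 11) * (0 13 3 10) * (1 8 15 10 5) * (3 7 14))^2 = ((0 13 7)(1 8 15 10 11 2 14 3 5))^2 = (0 7 13)(1 15 11 14 5 8 10 2 3)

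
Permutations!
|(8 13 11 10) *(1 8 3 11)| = 3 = |(1 8 13)(3 11 10)|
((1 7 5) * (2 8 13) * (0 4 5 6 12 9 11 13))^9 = (0 13 12 1)(2 9 7 4)(5 8 11 6)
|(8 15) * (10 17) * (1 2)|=|(1 2)(8 15)(10 17)|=2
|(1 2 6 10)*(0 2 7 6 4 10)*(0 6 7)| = 5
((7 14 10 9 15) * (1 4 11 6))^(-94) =((1 4 11 6)(7 14 10 9 15))^(-94) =(1 11)(4 6)(7 14 10 9 15)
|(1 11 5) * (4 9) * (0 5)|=4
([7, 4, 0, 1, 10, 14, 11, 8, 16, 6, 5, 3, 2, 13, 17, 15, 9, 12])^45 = [17, 6, 14, 9, 11, 1, 8, 12, 2, 7, 3, 16, 5, 13, 4, 15, 0, 10]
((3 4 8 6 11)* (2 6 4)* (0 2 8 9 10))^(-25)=((0 2 6 11 3 8 4 9 10))^(-25)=(0 6 3 4 10 2 11 8 9)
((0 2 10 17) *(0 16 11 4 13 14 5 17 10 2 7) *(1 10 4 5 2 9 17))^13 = (0 7)(1 4 14 9 16 5 10 13 2 17 11)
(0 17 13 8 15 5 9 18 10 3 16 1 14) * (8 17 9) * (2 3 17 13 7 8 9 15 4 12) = (0 15 5 9 18 10 17 7 8 4 12 2 3 16 1 14) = [15, 14, 3, 16, 12, 9, 6, 8, 4, 18, 17, 11, 2, 13, 0, 5, 1, 7, 10]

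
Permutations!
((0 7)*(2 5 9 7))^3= ((0 2 5 9 7))^3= (0 9 2 7 5)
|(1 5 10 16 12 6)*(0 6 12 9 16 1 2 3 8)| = 30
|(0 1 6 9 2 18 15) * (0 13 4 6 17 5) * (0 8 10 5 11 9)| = 33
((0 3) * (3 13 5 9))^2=(0 5 3 13 9)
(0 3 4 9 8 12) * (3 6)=[6, 1, 2, 4, 9, 5, 3, 7, 12, 8, 10, 11, 0]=(0 6 3 4 9 8 12)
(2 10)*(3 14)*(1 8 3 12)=(1 8 3 14 12)(2 10)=[0, 8, 10, 14, 4, 5, 6, 7, 3, 9, 2, 11, 1, 13, 12]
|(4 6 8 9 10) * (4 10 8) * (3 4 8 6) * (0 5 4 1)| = 15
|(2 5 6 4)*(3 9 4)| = 6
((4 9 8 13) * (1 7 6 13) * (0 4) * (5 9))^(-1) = (0 13 6 7 1 8 9 5 4)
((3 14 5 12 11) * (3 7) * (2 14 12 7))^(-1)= ((2 14 5 7 3 12 11))^(-1)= (2 11 12 3 7 5 14)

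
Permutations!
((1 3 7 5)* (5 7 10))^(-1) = ((1 3 10 5))^(-1) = (1 5 10 3)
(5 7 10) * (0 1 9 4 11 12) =(0 1 9 4 11 12)(5 7 10) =[1, 9, 2, 3, 11, 7, 6, 10, 8, 4, 5, 12, 0]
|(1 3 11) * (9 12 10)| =|(1 3 11)(9 12 10)| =3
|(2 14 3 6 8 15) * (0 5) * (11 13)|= |(0 5)(2 14 3 6 8 15)(11 13)|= 6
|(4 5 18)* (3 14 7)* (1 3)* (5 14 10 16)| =9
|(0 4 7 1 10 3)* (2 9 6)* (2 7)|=9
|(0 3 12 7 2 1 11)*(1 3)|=12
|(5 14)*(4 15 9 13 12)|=10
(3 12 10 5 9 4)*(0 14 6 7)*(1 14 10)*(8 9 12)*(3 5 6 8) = (0 10 6 7)(1 14 8 9 4 5 12) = [10, 14, 2, 3, 5, 12, 7, 0, 9, 4, 6, 11, 1, 13, 8]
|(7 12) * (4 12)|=|(4 12 7)|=3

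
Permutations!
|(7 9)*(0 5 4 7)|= |(0 5 4 7 9)|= 5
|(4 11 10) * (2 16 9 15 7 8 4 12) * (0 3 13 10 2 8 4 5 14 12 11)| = |(0 3 13 10 11 2 16 9 15 7 4)(5 14 12 8)| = 44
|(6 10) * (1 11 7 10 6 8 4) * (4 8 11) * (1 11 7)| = |(1 4 11)(7 10)| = 6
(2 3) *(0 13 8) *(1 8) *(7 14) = (0 13 1 8)(2 3)(7 14) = [13, 8, 3, 2, 4, 5, 6, 14, 0, 9, 10, 11, 12, 1, 7]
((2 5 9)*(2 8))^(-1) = ((2 5 9 8))^(-1) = (2 8 9 5)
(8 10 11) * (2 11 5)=(2 11 8 10 5)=[0, 1, 11, 3, 4, 2, 6, 7, 10, 9, 5, 8]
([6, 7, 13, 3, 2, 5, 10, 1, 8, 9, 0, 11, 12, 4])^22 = (0 6 10)(2 13 4)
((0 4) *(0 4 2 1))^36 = (4)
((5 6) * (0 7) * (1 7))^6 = (7)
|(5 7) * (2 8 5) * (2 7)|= 3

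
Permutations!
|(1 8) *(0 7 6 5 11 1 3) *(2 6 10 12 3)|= 30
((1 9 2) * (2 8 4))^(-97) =((1 9 8 4 2))^(-97) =(1 4 9 2 8)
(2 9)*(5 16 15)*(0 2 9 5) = (0 2 5 16 15) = [2, 1, 5, 3, 4, 16, 6, 7, 8, 9, 10, 11, 12, 13, 14, 0, 15]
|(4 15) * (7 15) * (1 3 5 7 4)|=5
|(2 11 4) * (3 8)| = 6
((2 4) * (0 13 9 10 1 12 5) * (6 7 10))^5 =((0 13 9 6 7 10 1 12 5)(2 4))^5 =(0 10 13 1 9 12 6 5 7)(2 4)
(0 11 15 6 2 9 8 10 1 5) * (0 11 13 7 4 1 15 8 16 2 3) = (0 13 7 4 1 5 11 8 10 15 6 3)(2 9 16) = [13, 5, 9, 0, 1, 11, 3, 4, 10, 16, 15, 8, 12, 7, 14, 6, 2]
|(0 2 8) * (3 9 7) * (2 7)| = 6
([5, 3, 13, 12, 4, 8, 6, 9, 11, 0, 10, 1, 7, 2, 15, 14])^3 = (0 11 12)(1 7 5)(2 13)(3 9 8)(14 15)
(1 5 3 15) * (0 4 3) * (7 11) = [4, 5, 2, 15, 3, 0, 6, 11, 8, 9, 10, 7, 12, 13, 14, 1] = (0 4 3 15 1 5)(7 11)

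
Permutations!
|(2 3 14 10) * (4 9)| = 4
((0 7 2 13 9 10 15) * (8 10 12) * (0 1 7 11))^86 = ((0 11)(1 7 2 13 9 12 8 10 15))^86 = (1 12 7 8 2 10 13 15 9)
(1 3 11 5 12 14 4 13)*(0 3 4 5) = (0 3 11)(1 4 13)(5 12 14) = [3, 4, 2, 11, 13, 12, 6, 7, 8, 9, 10, 0, 14, 1, 5]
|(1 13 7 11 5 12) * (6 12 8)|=|(1 13 7 11 5 8 6 12)|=8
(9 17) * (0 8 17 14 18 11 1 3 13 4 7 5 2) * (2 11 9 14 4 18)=(0 8 17 14 2)(1 3 13 18 9 4 7 5 11)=[8, 3, 0, 13, 7, 11, 6, 5, 17, 4, 10, 1, 12, 18, 2, 15, 16, 14, 9]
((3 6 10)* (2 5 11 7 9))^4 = (2 9 7 11 5)(3 6 10)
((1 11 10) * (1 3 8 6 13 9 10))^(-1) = ((1 11)(3 8 6 13 9 10))^(-1) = (1 11)(3 10 9 13 6 8)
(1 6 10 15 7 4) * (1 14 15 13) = [0, 6, 2, 3, 14, 5, 10, 4, 8, 9, 13, 11, 12, 1, 15, 7] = (1 6 10 13)(4 14 15 7)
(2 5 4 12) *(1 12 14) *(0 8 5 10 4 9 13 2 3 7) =(0 8 5 9 13 2 10 4 14 1 12 3 7) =[8, 12, 10, 7, 14, 9, 6, 0, 5, 13, 4, 11, 3, 2, 1]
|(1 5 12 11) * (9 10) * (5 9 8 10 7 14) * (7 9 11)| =|(1 11)(5 12 7 14)(8 10)| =4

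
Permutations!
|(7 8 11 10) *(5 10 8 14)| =4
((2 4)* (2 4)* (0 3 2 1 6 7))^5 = ((0 3 2 1 6 7))^5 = (0 7 6 1 2 3)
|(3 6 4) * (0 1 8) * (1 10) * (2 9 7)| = |(0 10 1 8)(2 9 7)(3 6 4)| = 12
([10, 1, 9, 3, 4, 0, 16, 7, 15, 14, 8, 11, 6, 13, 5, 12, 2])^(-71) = [16, 1, 8, 3, 4, 6, 0, 7, 9, 15, 2, 11, 5, 13, 12, 14, 10]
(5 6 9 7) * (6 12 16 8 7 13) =[0, 1, 2, 3, 4, 12, 9, 5, 7, 13, 10, 11, 16, 6, 14, 15, 8] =(5 12 16 8 7)(6 9 13)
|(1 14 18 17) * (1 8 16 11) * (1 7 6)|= |(1 14 18 17 8 16 11 7 6)|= 9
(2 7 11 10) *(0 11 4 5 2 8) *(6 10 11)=(11)(0 6 10 8)(2 7 4 5)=[6, 1, 7, 3, 5, 2, 10, 4, 0, 9, 8, 11]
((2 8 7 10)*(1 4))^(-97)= (1 4)(2 10 7 8)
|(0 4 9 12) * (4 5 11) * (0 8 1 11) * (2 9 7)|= |(0 5)(1 11 4 7 2 9 12 8)|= 8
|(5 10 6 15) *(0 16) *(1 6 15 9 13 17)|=30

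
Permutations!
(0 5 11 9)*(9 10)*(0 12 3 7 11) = (0 5)(3 7 11 10 9 12) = [5, 1, 2, 7, 4, 0, 6, 11, 8, 12, 9, 10, 3]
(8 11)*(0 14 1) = (0 14 1)(8 11) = [14, 0, 2, 3, 4, 5, 6, 7, 11, 9, 10, 8, 12, 13, 1]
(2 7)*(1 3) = (1 3)(2 7) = [0, 3, 7, 1, 4, 5, 6, 2]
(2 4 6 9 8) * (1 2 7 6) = (1 2 4)(6 9 8 7) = [0, 2, 4, 3, 1, 5, 9, 6, 7, 8]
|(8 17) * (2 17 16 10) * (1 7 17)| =7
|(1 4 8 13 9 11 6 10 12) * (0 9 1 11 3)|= 12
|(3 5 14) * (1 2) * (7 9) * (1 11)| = 6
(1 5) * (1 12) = (1 5 12) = [0, 5, 2, 3, 4, 12, 6, 7, 8, 9, 10, 11, 1]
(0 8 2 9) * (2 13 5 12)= (0 8 13 5 12 2 9)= [8, 1, 9, 3, 4, 12, 6, 7, 13, 0, 10, 11, 2, 5]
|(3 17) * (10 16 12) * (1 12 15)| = 10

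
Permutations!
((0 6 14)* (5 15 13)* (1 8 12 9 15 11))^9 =(1 8 12 9 15 13 5 11)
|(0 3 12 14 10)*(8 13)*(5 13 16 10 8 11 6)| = |(0 3 12 14 8 16 10)(5 13 11 6)| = 28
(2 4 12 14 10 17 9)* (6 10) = [0, 1, 4, 3, 12, 5, 10, 7, 8, 2, 17, 11, 14, 13, 6, 15, 16, 9] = (2 4 12 14 6 10 17 9)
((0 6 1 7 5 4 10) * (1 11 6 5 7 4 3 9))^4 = ((0 5 3 9 1 4 10)(6 11))^4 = (11)(0 1 5 4 3 10 9)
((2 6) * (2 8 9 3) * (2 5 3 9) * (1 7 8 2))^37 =(9)(1 7 8)(2 6)(3 5)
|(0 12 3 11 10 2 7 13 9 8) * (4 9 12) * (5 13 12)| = |(0 4 9 8)(2 7 12 3 11 10)(5 13)| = 12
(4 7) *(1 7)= (1 7 4)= [0, 7, 2, 3, 1, 5, 6, 4]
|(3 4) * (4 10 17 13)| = 5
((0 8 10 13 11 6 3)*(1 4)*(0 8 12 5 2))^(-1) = ((0 12 5 2)(1 4)(3 8 10 13 11 6))^(-1) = (0 2 5 12)(1 4)(3 6 11 13 10 8)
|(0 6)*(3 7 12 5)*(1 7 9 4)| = 14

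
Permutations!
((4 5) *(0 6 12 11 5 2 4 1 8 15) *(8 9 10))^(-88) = ((0 6 12 11 5 1 9 10 8 15)(2 4))^(-88) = (0 12 5 9 8)(1 10 15 6 11)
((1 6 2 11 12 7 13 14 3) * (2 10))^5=(1 12)(2 14)(3 11)(6 7)(10 13)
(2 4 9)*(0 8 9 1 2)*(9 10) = [8, 2, 4, 3, 1, 5, 6, 7, 10, 0, 9] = (0 8 10 9)(1 2 4)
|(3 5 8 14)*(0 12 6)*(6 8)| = |(0 12 8 14 3 5 6)| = 7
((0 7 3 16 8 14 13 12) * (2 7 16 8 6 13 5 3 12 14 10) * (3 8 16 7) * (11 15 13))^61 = ((0 7 12)(2 3 16 6 11 15 13 14 5 8 10))^61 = (0 7 12)(2 13 3 14 16 5 6 8 11 10 15)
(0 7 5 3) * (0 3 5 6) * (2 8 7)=(0 2 8 7 6)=[2, 1, 8, 3, 4, 5, 0, 6, 7]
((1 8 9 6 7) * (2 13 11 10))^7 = ((1 8 9 6 7)(2 13 11 10))^7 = (1 9 7 8 6)(2 10 11 13)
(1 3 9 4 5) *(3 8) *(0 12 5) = (0 12 5 1 8 3 9 4) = [12, 8, 2, 9, 0, 1, 6, 7, 3, 4, 10, 11, 5]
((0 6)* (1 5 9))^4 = (1 5 9)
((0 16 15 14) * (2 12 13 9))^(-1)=((0 16 15 14)(2 12 13 9))^(-1)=(0 14 15 16)(2 9 13 12)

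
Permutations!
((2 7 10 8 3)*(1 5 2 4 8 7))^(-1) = ((1 5 2)(3 4 8)(7 10))^(-1) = (1 2 5)(3 8 4)(7 10)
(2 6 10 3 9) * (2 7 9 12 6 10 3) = (2 10)(3 12 6)(7 9) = [0, 1, 10, 12, 4, 5, 3, 9, 8, 7, 2, 11, 6]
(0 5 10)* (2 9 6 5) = [2, 1, 9, 3, 4, 10, 5, 7, 8, 6, 0] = (0 2 9 6 5 10)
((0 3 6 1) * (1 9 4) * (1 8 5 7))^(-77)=(0 4 1 9 7 6 5 3 8)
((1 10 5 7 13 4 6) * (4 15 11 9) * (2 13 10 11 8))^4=(15)(1 6 4 9 11)(5 7 10)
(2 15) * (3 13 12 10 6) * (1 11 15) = (1 11 15 2)(3 13 12 10 6) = [0, 11, 1, 13, 4, 5, 3, 7, 8, 9, 6, 15, 10, 12, 14, 2]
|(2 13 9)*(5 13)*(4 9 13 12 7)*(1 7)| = 7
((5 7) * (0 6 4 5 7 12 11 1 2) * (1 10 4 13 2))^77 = ((0 6 13 2)(4 5 12 11 10))^77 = (0 6 13 2)(4 12 10 5 11)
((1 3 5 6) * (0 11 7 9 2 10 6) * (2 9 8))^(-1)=(0 5 3 1 6 10 2 8 7 11)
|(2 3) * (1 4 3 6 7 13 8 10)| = 9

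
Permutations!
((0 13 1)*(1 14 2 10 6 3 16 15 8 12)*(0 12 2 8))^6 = (0 6 14 16 2)(3 8 15 10 13)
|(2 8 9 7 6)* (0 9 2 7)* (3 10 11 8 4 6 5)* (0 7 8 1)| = |(0 9 7 5 3 10 11 1)(2 4 6 8)| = 8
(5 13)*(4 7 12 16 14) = [0, 1, 2, 3, 7, 13, 6, 12, 8, 9, 10, 11, 16, 5, 4, 15, 14] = (4 7 12 16 14)(5 13)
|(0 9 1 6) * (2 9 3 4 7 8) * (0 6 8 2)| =8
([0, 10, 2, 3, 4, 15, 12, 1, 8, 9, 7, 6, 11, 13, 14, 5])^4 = (15)(1 10 7)(6 12 11)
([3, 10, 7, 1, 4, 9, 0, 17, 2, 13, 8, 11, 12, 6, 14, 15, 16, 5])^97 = (0 3 1 10 8 2 7 17 5 9 13 6)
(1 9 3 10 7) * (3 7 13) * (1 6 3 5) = [0, 9, 2, 10, 4, 1, 3, 6, 8, 7, 13, 11, 12, 5] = (1 9 7 6 3 10 13 5)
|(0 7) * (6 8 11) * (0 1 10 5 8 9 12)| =10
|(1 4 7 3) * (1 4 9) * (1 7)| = 5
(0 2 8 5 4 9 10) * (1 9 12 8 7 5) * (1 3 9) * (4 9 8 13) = [2, 1, 7, 8, 12, 9, 6, 5, 3, 10, 0, 11, 13, 4] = (0 2 7 5 9 10)(3 8)(4 12 13)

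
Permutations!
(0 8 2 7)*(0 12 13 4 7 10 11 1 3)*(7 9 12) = (0 8 2 10 11 1 3)(4 9 12 13) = [8, 3, 10, 0, 9, 5, 6, 7, 2, 12, 11, 1, 13, 4]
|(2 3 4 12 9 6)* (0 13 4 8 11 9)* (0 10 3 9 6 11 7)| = 8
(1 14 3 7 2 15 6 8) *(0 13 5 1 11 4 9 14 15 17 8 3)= (0 13 5 1 15 6 3 7 2 17 8 11 4 9 14)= [13, 15, 17, 7, 9, 1, 3, 2, 11, 14, 10, 4, 12, 5, 0, 6, 16, 8]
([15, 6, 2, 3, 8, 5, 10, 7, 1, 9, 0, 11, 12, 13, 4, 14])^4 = (0 8)(1 15)(4 10)(6 14)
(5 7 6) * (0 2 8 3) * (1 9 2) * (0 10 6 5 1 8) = (0 8 3 10 6 1 9 2)(5 7) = [8, 9, 0, 10, 4, 7, 1, 5, 3, 2, 6]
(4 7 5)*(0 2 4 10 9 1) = (0 2 4 7 5 10 9 1) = [2, 0, 4, 3, 7, 10, 6, 5, 8, 1, 9]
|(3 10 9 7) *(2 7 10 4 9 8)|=7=|(2 7 3 4 9 10 8)|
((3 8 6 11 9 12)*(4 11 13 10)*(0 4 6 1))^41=((0 4 11 9 12 3 8 1)(6 13 10))^41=(0 4 11 9 12 3 8 1)(6 10 13)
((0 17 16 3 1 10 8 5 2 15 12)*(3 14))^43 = (0 8 16 2 3 12 10 17 5 14 15 1) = ((0 17 16 14 3 1 10 8 5 2 15 12))^43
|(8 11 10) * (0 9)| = 6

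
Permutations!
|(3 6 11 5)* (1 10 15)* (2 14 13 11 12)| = |(1 10 15)(2 14 13 11 5 3 6 12)| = 24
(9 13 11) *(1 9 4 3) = (1 9 13 11 4 3) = [0, 9, 2, 1, 3, 5, 6, 7, 8, 13, 10, 4, 12, 11]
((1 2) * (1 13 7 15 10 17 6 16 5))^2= (1 13 15 17 16)(2 7 10 6 5)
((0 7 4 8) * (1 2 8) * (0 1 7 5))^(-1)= (0 5)(1 8 2)(4 7)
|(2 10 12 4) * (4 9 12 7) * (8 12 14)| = 4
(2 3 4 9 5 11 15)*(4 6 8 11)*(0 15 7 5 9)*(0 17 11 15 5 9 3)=(0 5 4 17 11 7 9 3 6 8 15 2)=[5, 1, 0, 6, 17, 4, 8, 9, 15, 3, 10, 7, 12, 13, 14, 2, 16, 11]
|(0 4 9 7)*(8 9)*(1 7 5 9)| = 10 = |(0 4 8 1 7)(5 9)|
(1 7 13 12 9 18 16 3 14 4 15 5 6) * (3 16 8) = (1 7 13 12 9 18 8 3 14 4 15 5 6) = [0, 7, 2, 14, 15, 6, 1, 13, 3, 18, 10, 11, 9, 12, 4, 5, 16, 17, 8]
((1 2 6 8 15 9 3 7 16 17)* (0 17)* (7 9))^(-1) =((0 17 1 2 6 8 15 7 16)(3 9))^(-1) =(0 16 7 15 8 6 2 1 17)(3 9)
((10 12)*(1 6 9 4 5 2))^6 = (12)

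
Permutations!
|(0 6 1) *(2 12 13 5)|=12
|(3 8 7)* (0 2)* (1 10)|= 6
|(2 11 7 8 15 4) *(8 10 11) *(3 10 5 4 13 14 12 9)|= |(2 8 15 13 14 12 9 3 10 11 7 5 4)|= 13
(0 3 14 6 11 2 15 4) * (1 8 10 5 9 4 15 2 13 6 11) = [3, 8, 2, 14, 0, 9, 1, 7, 10, 4, 5, 13, 12, 6, 11, 15] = (15)(0 3 14 11 13 6 1 8 10 5 9 4)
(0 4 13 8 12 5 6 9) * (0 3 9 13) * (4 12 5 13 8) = (0 12 13 4)(3 9)(5 6 8) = [12, 1, 2, 9, 0, 6, 8, 7, 5, 3, 10, 11, 13, 4]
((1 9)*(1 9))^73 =(9)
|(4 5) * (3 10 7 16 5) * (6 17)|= |(3 10 7 16 5 4)(6 17)|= 6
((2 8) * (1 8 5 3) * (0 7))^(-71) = (0 7)(1 3 5 2 8)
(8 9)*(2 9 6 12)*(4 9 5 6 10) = (2 5 6 12)(4 9 8 10) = [0, 1, 5, 3, 9, 6, 12, 7, 10, 8, 4, 11, 2]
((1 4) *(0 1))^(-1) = ((0 1 4))^(-1) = (0 4 1)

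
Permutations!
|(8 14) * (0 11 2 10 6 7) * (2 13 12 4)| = |(0 11 13 12 4 2 10 6 7)(8 14)| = 18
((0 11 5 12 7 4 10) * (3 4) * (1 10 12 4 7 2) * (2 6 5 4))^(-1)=(0 10 1 2 5 6 12 4 11)(3 7)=((0 11 4 12 6 5 2 1 10)(3 7))^(-1)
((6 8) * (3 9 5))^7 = (3 9 5)(6 8)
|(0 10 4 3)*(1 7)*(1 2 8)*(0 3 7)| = |(0 10 4 7 2 8 1)| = 7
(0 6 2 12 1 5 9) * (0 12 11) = [6, 5, 11, 3, 4, 9, 2, 7, 8, 12, 10, 0, 1] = (0 6 2 11)(1 5 9 12)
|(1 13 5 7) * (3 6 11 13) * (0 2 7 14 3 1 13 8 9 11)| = 24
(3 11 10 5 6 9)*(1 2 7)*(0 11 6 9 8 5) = (0 11 10)(1 2 7)(3 6 8 5 9) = [11, 2, 7, 6, 4, 9, 8, 1, 5, 3, 0, 10]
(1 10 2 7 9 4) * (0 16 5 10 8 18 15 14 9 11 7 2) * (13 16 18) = (0 18 15 14 9 4 1 8 13 16 5 10)(7 11) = [18, 8, 2, 3, 1, 10, 6, 11, 13, 4, 0, 7, 12, 16, 9, 14, 5, 17, 15]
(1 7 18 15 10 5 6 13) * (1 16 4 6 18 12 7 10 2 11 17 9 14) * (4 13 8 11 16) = (1 10 5 18 15 2 16 13 4 6 8 11 17 9 14)(7 12) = [0, 10, 16, 3, 6, 18, 8, 12, 11, 14, 5, 17, 7, 4, 1, 2, 13, 9, 15]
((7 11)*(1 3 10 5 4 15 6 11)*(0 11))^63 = (0 1 5 6 7 10 15 11 3 4)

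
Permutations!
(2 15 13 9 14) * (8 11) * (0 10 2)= (0 10 2 15 13 9 14)(8 11)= [10, 1, 15, 3, 4, 5, 6, 7, 11, 14, 2, 8, 12, 9, 0, 13]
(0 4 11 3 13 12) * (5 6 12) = (0 4 11 3 13 5 6 12) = [4, 1, 2, 13, 11, 6, 12, 7, 8, 9, 10, 3, 0, 5]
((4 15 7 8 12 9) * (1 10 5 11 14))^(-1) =((1 10 5 11 14)(4 15 7 8 12 9))^(-1) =(1 14 11 5 10)(4 9 12 8 7 15)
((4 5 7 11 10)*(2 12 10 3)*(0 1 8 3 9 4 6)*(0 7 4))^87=(0 9 11 7 6 10 12 2 3 8 1)(4 5)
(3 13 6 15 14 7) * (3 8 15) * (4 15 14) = [0, 1, 2, 13, 15, 5, 3, 8, 14, 9, 10, 11, 12, 6, 7, 4] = (3 13 6)(4 15)(7 8 14)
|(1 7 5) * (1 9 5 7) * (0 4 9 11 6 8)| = 7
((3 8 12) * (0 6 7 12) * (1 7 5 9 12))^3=(0 9 8 5 3 6 12)(1 7)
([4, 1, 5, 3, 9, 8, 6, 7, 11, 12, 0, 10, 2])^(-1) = [10, 1, 12, 3, 0, 2, 6, 7, 5, 4, 11, 8, 9]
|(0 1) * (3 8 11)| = 6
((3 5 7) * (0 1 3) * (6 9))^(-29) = (0 1 3 5 7)(6 9)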